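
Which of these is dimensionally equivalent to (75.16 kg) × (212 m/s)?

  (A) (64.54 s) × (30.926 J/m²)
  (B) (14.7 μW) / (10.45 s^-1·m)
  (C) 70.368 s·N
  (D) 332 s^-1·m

(C)

Reference: [kg] · [m·s⁻¹] = kg·m·s⁻¹.
Each option:
  (A) [s] · [kg·s⁻²] = kg·s⁻¹
  (B) [kg·m²·s⁻³] / [m·s⁻¹] = kg·m·s⁻²
  (C) N·s = kg·m·s⁻²·s = kg·m·s⁻¹  ← same
  (D) m·s⁻¹
Only (C) matches kg·m·s⁻¹.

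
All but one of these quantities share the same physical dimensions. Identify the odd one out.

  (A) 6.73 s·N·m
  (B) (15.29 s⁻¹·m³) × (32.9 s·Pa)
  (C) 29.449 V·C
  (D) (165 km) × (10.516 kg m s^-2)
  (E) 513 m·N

Expand each in SI base units:
  (A) N·m·s = kg·m·s⁻²·m·s = kg·m²·s⁻¹
  (B) [m³·s⁻¹] · [kg·m⁻¹·s⁻¹] = kg·m²·s⁻²
  (C) C·V = s·A·J·C⁻¹ = kg·m²·s⁻²
  (D) [m] · [kg·m·s⁻²] = kg·m²·s⁻²
  (E) N·m = kg·m·s⁻²·m = kg·m²·s⁻²
All reduce to kg·m²·s⁻² except (A), which is kg·m²·s⁻¹.

(A)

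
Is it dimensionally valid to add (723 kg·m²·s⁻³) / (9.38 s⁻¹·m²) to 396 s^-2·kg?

Yes

Reduce each to base SI dimensions:
  (723 kg·m²·s⁻³) / (9.38 s⁻¹·m²):  [kg·m²·s⁻³] / [m²·s⁻¹] = kg·s⁻²
  396 s^-2·kg:  kg·s⁻²
Both are kg·s⁻², so they have the same dimensions and can be added.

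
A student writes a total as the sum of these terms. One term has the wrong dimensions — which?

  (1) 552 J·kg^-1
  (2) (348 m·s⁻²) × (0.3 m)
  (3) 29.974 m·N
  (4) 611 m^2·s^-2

Work out the base dimensions of each:
  (1) J·kg⁻¹ = N·m·kg⁻¹ = m²·s⁻²
  (2) [m·s⁻²] · [m] = m²·s⁻²
  (3) N·m = kg·m·s⁻²·m = kg·m²·s⁻²
  (4) m²·s⁻²
All reduce to m²·s⁻² except (3), which is kg·m²·s⁻².

(3)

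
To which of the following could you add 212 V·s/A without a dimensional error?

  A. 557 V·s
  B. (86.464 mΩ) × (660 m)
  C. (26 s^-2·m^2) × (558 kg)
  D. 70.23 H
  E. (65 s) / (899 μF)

D.

Reference: V·s·A⁻¹ = J·C⁻¹·s·A⁻¹ = kg·m²·s⁻²·A⁻².
Each option:
  A. V·s = J·C⁻¹·s = kg·m²·s⁻²·A⁻¹
  B. [kg·m²·s⁻³·A⁻²] · [m] = kg·m³·s⁻³·A⁻²
  C. [m²·s⁻²] · [kg] = kg·m²·s⁻²
  D. H = V·s·A⁻¹ = kg·m²·s⁻²·A⁻²  ← same
  E. [s] / [kg⁻¹·m⁻²·s⁴·A²] = kg·m²·s⁻³·A⁻²
Only D. matches kg·m²·s⁻²·A⁻².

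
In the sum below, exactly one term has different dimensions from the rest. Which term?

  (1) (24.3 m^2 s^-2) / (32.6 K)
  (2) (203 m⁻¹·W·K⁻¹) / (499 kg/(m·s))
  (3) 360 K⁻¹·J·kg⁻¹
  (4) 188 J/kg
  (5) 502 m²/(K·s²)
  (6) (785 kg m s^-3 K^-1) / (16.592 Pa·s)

Work out the base dimensions of each:
  (1) [m²·s⁻²] / [K] = m²·s⁻²·K⁻¹
  (2) [kg·m·s⁻³·K⁻¹] / [kg·m⁻¹·s⁻¹] = m²·s⁻²·K⁻¹
  (3) J·kg⁻¹·K⁻¹ = N·m·kg⁻¹·K⁻¹ = m²·s⁻²·K⁻¹
  (4) J·kg⁻¹ = N·m·kg⁻¹ = m²·s⁻²
  (5) m²·s⁻²·K⁻¹
  (6) [kg·m·s⁻³·K⁻¹] / [kg·m⁻¹·s⁻¹] = m²·s⁻²·K⁻¹
All reduce to m²·s⁻²·K⁻¹ except (4), which is m²·s⁻².

(4)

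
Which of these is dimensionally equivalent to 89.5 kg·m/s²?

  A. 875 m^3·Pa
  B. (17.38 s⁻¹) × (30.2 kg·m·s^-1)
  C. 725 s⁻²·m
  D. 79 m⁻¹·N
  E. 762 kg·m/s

Reference: kg·m·s⁻².
Each option:
  A. Pa·m³ = N·m⁻²·m³ = kg·m²·s⁻²
  B. [s⁻¹] · [kg·m·s⁻¹] = kg·m·s⁻²  ← same
  C. m·s⁻²
  D. N·m⁻¹ = kg·m·s⁻²·m⁻¹ = kg·s⁻²
  E. kg·m·s⁻¹
Only B. matches kg·m·s⁻².

B.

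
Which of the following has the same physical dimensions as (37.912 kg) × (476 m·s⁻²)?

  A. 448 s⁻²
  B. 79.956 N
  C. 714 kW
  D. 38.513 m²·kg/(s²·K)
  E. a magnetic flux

Reference: [kg] · [m·s⁻²] = kg·m·s⁻².
Each option:
  A. s⁻²
  B. N = kg·m·s⁻²  ← same
  C. W = J·s⁻¹ = kg·m²·s⁻³
  D. kg·m²·s⁻²·K⁻¹
  E. [magnetic flux] = kg·m²·s⁻²·A⁻¹
Only B. matches kg·m·s⁻².

B.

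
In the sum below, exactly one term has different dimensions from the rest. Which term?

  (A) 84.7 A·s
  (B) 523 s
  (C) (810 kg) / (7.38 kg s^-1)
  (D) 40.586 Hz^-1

Reduce each to base SI dimensions:
  (A) A·s = s·A
  (B) s
  (C) [kg] / [kg·s⁻¹] = s
  (D) Hz⁻¹ = (s⁻¹)⁻¹ = s
All reduce to s except (A), which is s·A.

(A)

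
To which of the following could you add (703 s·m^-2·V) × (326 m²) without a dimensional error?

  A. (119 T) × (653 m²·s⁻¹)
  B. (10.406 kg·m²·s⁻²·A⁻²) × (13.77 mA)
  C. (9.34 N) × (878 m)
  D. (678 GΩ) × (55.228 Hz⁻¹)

Reference: [kg·s⁻²·A⁻¹] · [m²] = kg·m²·s⁻²·A⁻¹.
Each option:
  A. [kg·s⁻²·A⁻¹] · [m²·s⁻¹] = kg·m²·s⁻³·A⁻¹
  B. [kg·m²·s⁻²·A⁻²] · [A] = kg·m²·s⁻²·A⁻¹  ← same
  C. [kg·m·s⁻²] · [m] = kg·m²·s⁻²
  D. [kg·m²·s⁻³·A⁻²] · [s] = kg·m²·s⁻²·A⁻²
Only B. matches kg·m²·s⁻²·A⁻¹.

B.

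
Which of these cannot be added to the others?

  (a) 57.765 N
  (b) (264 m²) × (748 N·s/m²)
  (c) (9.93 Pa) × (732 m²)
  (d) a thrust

In SI base units:
  (a) N = kg·m·s⁻²
  (b) [m²] · [kg·m⁻¹·s⁻¹] = kg·m·s⁻¹
  (c) [kg·m⁻¹·s⁻²] · [m²] = kg·m·s⁻²
  (d) [thrust] = kg·m·s⁻²
All reduce to kg·m·s⁻² except (b), which is kg·m·s⁻¹.

(b)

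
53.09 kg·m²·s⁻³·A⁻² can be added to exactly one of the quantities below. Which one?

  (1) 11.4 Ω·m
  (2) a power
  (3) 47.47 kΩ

Reference: kg·m²·s⁻³·A⁻².
Each option:
  (1) Ω·m = V·A⁻¹·m = kg·m³·s⁻³·A⁻²
  (2) [power] = kg·m²·s⁻³
  (3) Ω = V·A⁻¹ = kg·m²·s⁻³·A⁻²  ← same
Only (3) matches kg·m²·s⁻³·A⁻².

(3)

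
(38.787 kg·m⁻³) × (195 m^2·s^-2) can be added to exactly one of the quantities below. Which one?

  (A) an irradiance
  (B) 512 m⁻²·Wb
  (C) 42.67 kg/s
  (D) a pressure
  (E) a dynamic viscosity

Reference: [kg·m⁻³] · [m²·s⁻²] = kg·m⁻¹·s⁻².
Each option:
  (A) [irradiance] = kg·s⁻³
  (B) Wb·m⁻² = V·s·m⁻² = kg·s⁻²·A⁻¹
  (C) kg·s⁻¹
  (D) [pressure] = kg·m⁻¹·s⁻²  ← same
  (E) [dynamic viscosity] = kg·m⁻¹·s⁻¹
Only (D) matches kg·m⁻¹·s⁻².

(D)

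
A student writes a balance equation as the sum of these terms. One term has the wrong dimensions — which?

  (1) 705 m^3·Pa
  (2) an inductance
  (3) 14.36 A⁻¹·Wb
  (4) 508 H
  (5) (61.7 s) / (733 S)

(1)

Dimensions:
  (1) Pa·m³ = N·m⁻²·m³ = kg·m²·s⁻²
  (2) [inductance] = kg·m²·s⁻²·A⁻²
  (3) Wb·A⁻¹ = V·s·A⁻¹ = kg·m²·s⁻²·A⁻²
  (4) H = V·s·A⁻¹ = kg·m²·s⁻²·A⁻²
  (5) [s] / [kg⁻¹·m⁻²·s³·A²] = kg·m²·s⁻²·A⁻²
All reduce to kg·m²·s⁻²·A⁻² except (1), which is kg·m²·s⁻².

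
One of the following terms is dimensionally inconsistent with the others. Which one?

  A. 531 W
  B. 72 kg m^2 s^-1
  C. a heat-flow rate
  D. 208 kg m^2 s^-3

Reduce each to base SI dimensions:
  A. W = J·s⁻¹ = kg·m²·s⁻³
  B. kg·m²·s⁻¹
  C. [heat-flow rate] = kg·m²·s⁻³
  D. kg·m²·s⁻³
All reduce to kg·m²·s⁻³ except B., which is kg·m²·s⁻¹.

B.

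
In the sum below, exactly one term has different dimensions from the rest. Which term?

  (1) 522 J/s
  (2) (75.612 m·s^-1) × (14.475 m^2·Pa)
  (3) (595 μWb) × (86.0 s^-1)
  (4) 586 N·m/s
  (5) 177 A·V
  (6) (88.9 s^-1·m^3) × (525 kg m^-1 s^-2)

Reduce each to base SI dimensions:
  (1) J·s⁻¹ = N·m·s⁻¹ = kg·m²·s⁻³
  (2) [m·s⁻¹] · [kg·m·s⁻²] = kg·m²·s⁻³
  (3) [kg·m²·s⁻²·A⁻¹] · [s⁻¹] = kg·m²·s⁻³·A⁻¹
  (4) N·m·s⁻¹ = kg·m·s⁻²·m·s⁻¹ = kg·m²·s⁻³
  (5) V·A = J·C⁻¹·A = kg·m²·s⁻³
  (6) [m³·s⁻¹] · [kg·m⁻¹·s⁻²] = kg·m²·s⁻³
All reduce to kg·m²·s⁻³ except (3), which is kg·m²·s⁻³·A⁻¹.

(3)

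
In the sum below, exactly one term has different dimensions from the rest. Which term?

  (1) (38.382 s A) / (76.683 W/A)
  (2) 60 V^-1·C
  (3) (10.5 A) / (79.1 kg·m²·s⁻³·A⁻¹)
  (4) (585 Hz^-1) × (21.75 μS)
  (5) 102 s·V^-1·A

(3)

Reduce each to base SI dimensions:
  (1) [s·A] / [kg·m²·s⁻³·A⁻¹] = kg⁻¹·m⁻²·s⁴·A²
  (2) C·V⁻¹ = s·A·(J·C⁻¹)⁻¹ = kg⁻¹·m⁻²·s⁴·A²
  (3) [A] / [kg·m²·s⁻³·A⁻¹] = kg⁻¹·m⁻²·s³·A²
  (4) [s] · [kg⁻¹·m⁻²·s³·A²] = kg⁻¹·m⁻²·s⁴·A²
  (5) A·s·V⁻¹ = A·s·(J·C⁻¹)⁻¹ = kg⁻¹·m⁻²·s⁴·A²
All reduce to kg⁻¹·m⁻²·s⁴·A² except (3), which is kg⁻¹·m⁻²·s³·A².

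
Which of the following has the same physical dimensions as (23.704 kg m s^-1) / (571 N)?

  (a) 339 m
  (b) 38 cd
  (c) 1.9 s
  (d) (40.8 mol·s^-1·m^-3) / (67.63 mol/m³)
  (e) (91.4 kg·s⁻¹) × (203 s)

Reference: [kg·m·s⁻¹] / [kg·m·s⁻²] = s.
Each option:
  (a) m
  (b) cd
  (c) s  ← same
  (d) [m⁻³·s⁻¹·mol] / [m⁻³·mol] = s⁻¹
  (e) [kg·s⁻¹] · [s] = kg
Only (c) matches s.

(c)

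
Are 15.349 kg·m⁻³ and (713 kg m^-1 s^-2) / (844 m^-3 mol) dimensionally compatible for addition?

Reduce each to base SI dimensions:
  15.349 kg·m⁻³:  kg·m⁻³
  (713 kg m^-1 s^-2) / (844 m^-3 mol):  [kg·m⁻¹·s⁻²] / [m⁻³·mol] = kg·m²·s⁻²·mol⁻¹
kg·m⁻³ ≠ kg·m²·s⁻²·mol⁻¹, so they cannot be added.

No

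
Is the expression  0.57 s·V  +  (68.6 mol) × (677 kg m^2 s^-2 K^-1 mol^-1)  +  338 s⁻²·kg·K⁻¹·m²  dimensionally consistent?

Dimensions:
  0.57 s·V:  V·s = J·C⁻¹·s = kg·m²·s⁻²·A⁻¹
  (68.6 mol) × (677 kg m^2 s^-2 K^-1 mol^-1):  [mol] · [kg·m²·s⁻²·K⁻¹·mol⁻¹] = kg·m²·s⁻²·K⁻¹
  338 s⁻²·kg·K⁻¹·m²:  kg·m²·s⁻²·K⁻¹
The terms do not share a single dimension (kg·m²·s⁻²·A⁻¹ vs kg·m²·s⁻²·K⁻¹).

No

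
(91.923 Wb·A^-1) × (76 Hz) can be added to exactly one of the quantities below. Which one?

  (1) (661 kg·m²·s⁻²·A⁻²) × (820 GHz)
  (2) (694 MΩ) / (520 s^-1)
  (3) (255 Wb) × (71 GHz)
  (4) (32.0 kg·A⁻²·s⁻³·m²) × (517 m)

(1)

Reference: [kg·m²·s⁻²·A⁻²] · [s⁻¹] = kg·m²·s⁻³·A⁻².
Each option:
  (1) [kg·m²·s⁻²·A⁻²] · [s⁻¹] = kg·m²·s⁻³·A⁻²  ← same
  (2) [kg·m²·s⁻³·A⁻²] / [s⁻¹] = kg·m²·s⁻²·A⁻²
  (3) [kg·m²·s⁻²·A⁻¹] · [s⁻¹] = kg·m²·s⁻³·A⁻¹
  (4) [kg·m²·s⁻³·A⁻²] · [m] = kg·m³·s⁻³·A⁻²
Only (1) matches kg·m²·s⁻³·A⁻².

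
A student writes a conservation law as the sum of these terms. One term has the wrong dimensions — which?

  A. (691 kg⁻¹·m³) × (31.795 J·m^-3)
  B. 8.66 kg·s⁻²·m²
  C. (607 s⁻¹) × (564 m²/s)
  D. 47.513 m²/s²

B.

Reduce each to base SI dimensions:
  A. [kg⁻¹·m³] · [kg·m⁻¹·s⁻²] = m²·s⁻²
  B. kg·m²·s⁻²
  C. [s⁻¹] · [m²·s⁻¹] = m²·s⁻²
  D. m²·s⁻²
All reduce to m²·s⁻² except B., which is kg·m²·s⁻².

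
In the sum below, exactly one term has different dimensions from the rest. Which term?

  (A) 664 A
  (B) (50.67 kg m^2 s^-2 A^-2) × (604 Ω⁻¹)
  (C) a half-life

(A)

In SI base units:
  (A) A
  (B) [kg·m²·s⁻²·A⁻²] · [kg⁻¹·m⁻²·s³·A²] = s
  (C) [half-life] = s
All reduce to s except (A), which is A.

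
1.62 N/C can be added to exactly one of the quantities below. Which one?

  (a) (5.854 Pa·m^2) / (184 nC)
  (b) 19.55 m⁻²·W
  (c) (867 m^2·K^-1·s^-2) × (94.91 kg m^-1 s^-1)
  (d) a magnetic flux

(a)

Reference: N·C⁻¹ = kg·m·s⁻²·(s·A)⁻¹ = kg·m·s⁻³·A⁻¹.
Each option:
  (a) [kg·m·s⁻²] / [s·A] = kg·m·s⁻³·A⁻¹  ← same
  (b) W·m⁻² = J·s⁻¹·m⁻² = kg·s⁻³
  (c) [m²·s⁻²·K⁻¹] · [kg·m⁻¹·s⁻¹] = kg·m·s⁻³·K⁻¹
  (d) [magnetic flux] = kg·m²·s⁻²·A⁻¹
Only (a) matches kg·m·s⁻³·A⁻¹.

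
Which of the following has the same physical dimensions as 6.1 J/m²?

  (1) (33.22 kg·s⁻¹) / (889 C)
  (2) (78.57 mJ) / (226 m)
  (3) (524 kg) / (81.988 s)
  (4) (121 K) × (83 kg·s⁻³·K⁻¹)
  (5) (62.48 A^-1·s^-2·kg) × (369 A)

(5)

Reference: J·m⁻² = N·m·m⁻² = kg·s⁻².
Each option:
  (1) [kg·s⁻¹] / [s·A] = kg·s⁻²·A⁻¹
  (2) [kg·m²·s⁻²] / [m] = kg·m·s⁻²
  (3) [kg] / [s] = kg·s⁻¹
  (4) [K] · [kg·s⁻³·K⁻¹] = kg·s⁻³
  (5) [kg·s⁻²·A⁻¹] · [A] = kg·s⁻²  ← same
Only (5) matches kg·s⁻².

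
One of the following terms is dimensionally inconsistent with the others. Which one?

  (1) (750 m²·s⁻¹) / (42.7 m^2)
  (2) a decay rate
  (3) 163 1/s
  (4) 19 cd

(4)

In SI base units:
  (1) [m²·s⁻¹] / [m²] = s⁻¹
  (2) [decay rate] = s⁻¹
  (3) s⁻¹
  (4) cd
All reduce to s⁻¹ except (4), which is cd.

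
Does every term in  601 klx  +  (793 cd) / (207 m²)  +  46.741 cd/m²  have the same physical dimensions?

Yes

Expand each in SI base units:
  601 klx:  lx = lm·m⁻² = m⁻²·cd
  (793 cd) / (207 m²):  [cd] / [m²] = m⁻²·cd
  46.741 cd/m²:  cd·m⁻² = m⁻²·cd
Every term reduces to m⁻²·cd.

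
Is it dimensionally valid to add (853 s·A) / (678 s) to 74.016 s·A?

No

Dimensions:
  (853 s·A) / (678 s):  [s·A] / [s] = A
  74.016 s·A:  A·s = s·A
A ≠ s·A, so they cannot be added.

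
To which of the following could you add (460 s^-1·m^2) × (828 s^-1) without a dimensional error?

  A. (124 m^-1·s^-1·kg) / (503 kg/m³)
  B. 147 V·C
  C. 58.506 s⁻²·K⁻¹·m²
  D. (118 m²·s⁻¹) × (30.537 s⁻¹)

Reference: [m²·s⁻¹] · [s⁻¹] = m²·s⁻².
Each option:
  A. [kg·m⁻¹·s⁻¹] / [kg·m⁻³] = m²·s⁻¹
  B. C·V = s·A·J·C⁻¹ = kg·m²·s⁻²
  C. m²·s⁻²·K⁻¹
  D. [m²·s⁻¹] · [s⁻¹] = m²·s⁻²  ← same
Only D. matches m²·s⁻².

D.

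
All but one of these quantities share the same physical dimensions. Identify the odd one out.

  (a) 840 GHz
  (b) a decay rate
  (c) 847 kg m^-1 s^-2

(c)

Work out the base dimensions of each:
  (a) Hz = s⁻¹
  (b) [decay rate] = s⁻¹
  (c) kg·m⁻¹·s⁻²
All reduce to s⁻¹ except (c), which is kg·m⁻¹·s⁻².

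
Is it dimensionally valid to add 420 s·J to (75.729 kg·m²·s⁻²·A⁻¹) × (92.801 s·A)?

Expand each in SI base units:
  420 s·J:  J·s = N·m·s = kg·m²·s⁻¹
  (75.729 kg·m²·s⁻²·A⁻¹) × (92.801 s·A):  [kg·m²·s⁻²·A⁻¹] · [s·A] = kg·m²·s⁻¹
Both are kg·m²·s⁻¹, so they have the same dimensions and can be added.

Yes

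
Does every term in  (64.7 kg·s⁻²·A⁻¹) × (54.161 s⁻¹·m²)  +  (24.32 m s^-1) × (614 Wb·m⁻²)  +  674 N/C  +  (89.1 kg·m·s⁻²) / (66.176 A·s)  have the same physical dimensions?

No

In SI base units:
  (64.7 kg·s⁻²·A⁻¹) × (54.161 s⁻¹·m²):  [kg·s⁻²·A⁻¹] · [m²·s⁻¹] = kg·m²·s⁻³·A⁻¹
  (24.32 m s^-1) × (614 Wb·m⁻²):  [m·s⁻¹] · [kg·s⁻²·A⁻¹] = kg·m·s⁻³·A⁻¹
  674 N/C:  N·C⁻¹ = kg·m·s⁻²·(s·A)⁻¹ = kg·m·s⁻³·A⁻¹
  (89.1 kg·m·s⁻²) / (66.176 A·s):  [kg·m·s⁻²] / [s·A] = kg·m·s⁻³·A⁻¹
The terms do not share a single dimension (kg·m²·s⁻³·A⁻¹ vs kg·m·s⁻³·A⁻¹).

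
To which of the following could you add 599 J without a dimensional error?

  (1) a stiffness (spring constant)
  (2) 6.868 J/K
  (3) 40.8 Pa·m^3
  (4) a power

(3)

Reference: J = N·m = kg·m²·s⁻².
Each option:
  (1) [stiffness (spring constant)] = kg·s⁻²
  (2) J·K⁻¹ = N·m·K⁻¹ = kg·m²·s⁻²·K⁻¹
  (3) Pa·m³ = N·m⁻²·m³ = kg·m²·s⁻²  ← same
  (4) [power] = kg·m²·s⁻³
Only (3) matches kg·m²·s⁻².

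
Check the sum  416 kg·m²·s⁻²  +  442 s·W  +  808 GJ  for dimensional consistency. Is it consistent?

Yes

Dimensions:
  416 kg·m²·s⁻²:  kg·m²·s⁻²
  442 s·W:  W·s = J·s⁻¹·s = kg·m²·s⁻²
  808 GJ:  J = N·m = kg·m²·s⁻²
Every term reduces to kg·m²·s⁻².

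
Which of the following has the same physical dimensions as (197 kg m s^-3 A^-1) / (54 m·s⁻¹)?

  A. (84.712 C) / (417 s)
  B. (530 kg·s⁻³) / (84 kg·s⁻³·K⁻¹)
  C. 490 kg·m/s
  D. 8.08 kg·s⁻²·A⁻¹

Reference: [kg·m·s⁻³·A⁻¹] / [m·s⁻¹] = kg·s⁻²·A⁻¹.
Each option:
  A. [s·A] / [s] = A
  B. [kg·s⁻³] / [kg·s⁻³·K⁻¹] = K
  C. kg·m·s⁻¹
  D. kg·s⁻²·A⁻¹  ← same
Only D. matches kg·s⁻²·A⁻¹.

D.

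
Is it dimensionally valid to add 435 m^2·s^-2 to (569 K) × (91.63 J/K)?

Reduce each to base SI dimensions:
  435 m^2·s^-2:  m²·s⁻²
  (569 K) × (91.63 J/K):  [K] · [kg·m²·s⁻²·K⁻¹] = kg·m²·s⁻²
m²·s⁻² ≠ kg·m²·s⁻², so they cannot be added.

No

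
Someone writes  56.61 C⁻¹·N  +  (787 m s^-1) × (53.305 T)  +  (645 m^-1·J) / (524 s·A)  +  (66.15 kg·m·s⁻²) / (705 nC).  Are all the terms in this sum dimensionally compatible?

Yes

In SI base units:
  56.61 C⁻¹·N:  N·C⁻¹ = kg·m·s⁻²·(s·A)⁻¹ = kg·m·s⁻³·A⁻¹
  (787 m s^-1) × (53.305 T):  [m·s⁻¹] · [kg·s⁻²·A⁻¹] = kg·m·s⁻³·A⁻¹
  (645 m^-1·J) / (524 s·A):  [kg·m·s⁻²] / [s·A] = kg·m·s⁻³·A⁻¹
  (66.15 kg·m·s⁻²) / (705 nC):  [kg·m·s⁻²] / [s·A] = kg·m·s⁻³·A⁻¹
Every term reduces to kg·m·s⁻³·A⁻¹.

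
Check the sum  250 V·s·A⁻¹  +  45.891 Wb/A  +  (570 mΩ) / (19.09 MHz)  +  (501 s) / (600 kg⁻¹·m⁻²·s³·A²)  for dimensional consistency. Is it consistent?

Yes

Expand each in SI base units:
  250 V·s·A⁻¹:  V·s·A⁻¹ = J·C⁻¹·s·A⁻¹ = kg·m²·s⁻²·A⁻²
  45.891 Wb/A:  Wb·A⁻¹ = V·s·A⁻¹ = kg·m²·s⁻²·A⁻²
  (570 mΩ) / (19.09 MHz):  [kg·m²·s⁻³·A⁻²] / [s⁻¹] = kg·m²·s⁻²·A⁻²
  (501 s) / (600 kg⁻¹·m⁻²·s³·A²):  [s] / [kg⁻¹·m⁻²·s³·A²] = kg·m²·s⁻²·A⁻²
Every term reduces to kg·m²·s⁻²·A⁻².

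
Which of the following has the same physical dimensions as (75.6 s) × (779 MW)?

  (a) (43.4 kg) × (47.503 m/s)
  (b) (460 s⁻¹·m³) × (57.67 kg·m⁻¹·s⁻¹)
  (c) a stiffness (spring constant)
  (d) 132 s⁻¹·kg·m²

(b)

Reference: [s] · [kg·m²·s⁻³] = kg·m²·s⁻².
Each option:
  (a) [kg] · [m·s⁻¹] = kg·m·s⁻¹
  (b) [m³·s⁻¹] · [kg·m⁻¹·s⁻¹] = kg·m²·s⁻²  ← same
  (c) [stiffness (spring constant)] = kg·s⁻²
  (d) kg·m²·s⁻¹
Only (b) matches kg·m²·s⁻².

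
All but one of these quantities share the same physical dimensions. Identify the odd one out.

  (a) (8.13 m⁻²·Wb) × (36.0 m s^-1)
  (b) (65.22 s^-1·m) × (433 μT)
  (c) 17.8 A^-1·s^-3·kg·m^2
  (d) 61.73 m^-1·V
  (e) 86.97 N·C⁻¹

Work out the base dimensions of each:
  (a) [kg·s⁻²·A⁻¹] · [m·s⁻¹] = kg·m·s⁻³·A⁻¹
  (b) [m·s⁻¹] · [kg·s⁻²·A⁻¹] = kg·m·s⁻³·A⁻¹
  (c) kg·m²·s⁻³·A⁻¹
  (d) V·m⁻¹ = J·C⁻¹·m⁻¹ = kg·m·s⁻³·A⁻¹
  (e) N·C⁻¹ = kg·m·s⁻²·(s·A)⁻¹ = kg·m·s⁻³·A⁻¹
All reduce to kg·m·s⁻³·A⁻¹ except (c), which is kg·m²·s⁻³·A⁻¹.

(c)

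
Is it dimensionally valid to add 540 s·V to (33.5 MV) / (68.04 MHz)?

Yes

Expand each in SI base units:
  540 s·V:  V·s = J·C⁻¹·s = kg·m²·s⁻²·A⁻¹
  (33.5 MV) / (68.04 MHz):  [kg·m²·s⁻³·A⁻¹] / [s⁻¹] = kg·m²·s⁻²·A⁻¹
Both are kg·m²·s⁻²·A⁻¹, so they have the same dimensions and can be added.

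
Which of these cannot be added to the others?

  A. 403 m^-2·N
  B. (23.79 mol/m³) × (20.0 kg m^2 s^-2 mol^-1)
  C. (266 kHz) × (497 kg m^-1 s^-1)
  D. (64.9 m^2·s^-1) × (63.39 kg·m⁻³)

D.

In SI base units:
  A. N·m⁻² = kg·m·s⁻²·m⁻² = kg·m⁻¹·s⁻²
  B. [m⁻³·mol] · [kg·m²·s⁻²·mol⁻¹] = kg·m⁻¹·s⁻²
  C. [s⁻¹] · [kg·m⁻¹·s⁻¹] = kg·m⁻¹·s⁻²
  D. [m²·s⁻¹] · [kg·m⁻³] = kg·m⁻¹·s⁻¹
All reduce to kg·m⁻¹·s⁻² except D., which is kg·m⁻¹·s⁻¹.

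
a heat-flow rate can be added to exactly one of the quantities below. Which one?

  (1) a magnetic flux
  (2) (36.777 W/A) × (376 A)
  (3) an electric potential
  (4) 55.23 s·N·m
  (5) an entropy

Reference: [heat-flow rate] = kg·m²·s⁻³.
Each option:
  (1) [magnetic flux] = kg·m²·s⁻²·A⁻¹
  (2) [kg·m²·s⁻³·A⁻¹] · [A] = kg·m²·s⁻³  ← same
  (3) [electric potential] = kg·m²·s⁻³·A⁻¹
  (4) N·m·s = kg·m·s⁻²·m·s = kg·m²·s⁻¹
  (5) [entropy] = kg·m²·s⁻²·K⁻¹
Only (2) matches kg·m²·s⁻³.

(2)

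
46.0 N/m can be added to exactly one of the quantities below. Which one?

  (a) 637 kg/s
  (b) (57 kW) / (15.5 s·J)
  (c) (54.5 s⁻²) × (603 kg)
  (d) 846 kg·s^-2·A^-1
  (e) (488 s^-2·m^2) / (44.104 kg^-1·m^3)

(c)

Reference: N·m⁻¹ = kg·m·s⁻²·m⁻¹ = kg·s⁻².
Each option:
  (a) kg·s⁻¹
  (b) [kg·m²·s⁻³] / [kg·m²·s⁻¹] = s⁻²
  (c) [s⁻²] · [kg] = kg·s⁻²  ← same
  (d) kg·s⁻²·A⁻¹
  (e) [m²·s⁻²] / [kg⁻¹·m³] = kg·m⁻¹·s⁻²
Only (c) matches kg·s⁻².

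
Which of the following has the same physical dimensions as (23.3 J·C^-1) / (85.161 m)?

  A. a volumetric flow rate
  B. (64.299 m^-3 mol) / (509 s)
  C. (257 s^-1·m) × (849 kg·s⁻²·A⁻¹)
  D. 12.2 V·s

Reference: [kg·m²·s⁻³·A⁻¹] / [m] = kg·m·s⁻³·A⁻¹.
Each option:
  A. [volumetric flow rate] = m³·s⁻¹
  B. [m⁻³·mol] / [s] = m⁻³·s⁻¹·mol
  C. [m·s⁻¹] · [kg·s⁻²·A⁻¹] = kg·m·s⁻³·A⁻¹  ← same
  D. V·s = J·C⁻¹·s = kg·m²·s⁻²·A⁻¹
Only C. matches kg·m·s⁻³·A⁻¹.

C.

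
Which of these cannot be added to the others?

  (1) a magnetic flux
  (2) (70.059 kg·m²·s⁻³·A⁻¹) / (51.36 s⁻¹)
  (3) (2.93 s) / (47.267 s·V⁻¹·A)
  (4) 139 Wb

(3)

Work out the base dimensions of each:
  (1) [magnetic flux] = kg·m²·s⁻²·A⁻¹
  (2) [kg·m²·s⁻³·A⁻¹] / [s⁻¹] = kg·m²·s⁻²·A⁻¹
  (3) [s] / [kg⁻¹·m⁻²·s⁴·A²] = kg·m²·s⁻³·A⁻²
  (4) Wb = V·s = kg·m²·s⁻²·A⁻¹
All reduce to kg·m²·s⁻²·A⁻¹ except (3), which is kg·m²·s⁻³·A⁻².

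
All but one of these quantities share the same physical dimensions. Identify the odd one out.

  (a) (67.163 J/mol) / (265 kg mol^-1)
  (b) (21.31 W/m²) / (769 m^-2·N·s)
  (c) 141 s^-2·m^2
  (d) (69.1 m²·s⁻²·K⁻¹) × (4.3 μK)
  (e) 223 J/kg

Expand each in SI base units:
  (a) [kg·m²·s⁻²·mol⁻¹] / [kg·mol⁻¹] = m²·s⁻²
  (b) [kg·s⁻³] / [kg·m⁻¹·s⁻¹] = m·s⁻²
  (c) m²·s⁻²
  (d) [m²·s⁻²·K⁻¹] · [K] = m²·s⁻²
  (e) J·kg⁻¹ = N·m·kg⁻¹ = m²·s⁻²
All reduce to m²·s⁻² except (b), which is m·s⁻².

(b)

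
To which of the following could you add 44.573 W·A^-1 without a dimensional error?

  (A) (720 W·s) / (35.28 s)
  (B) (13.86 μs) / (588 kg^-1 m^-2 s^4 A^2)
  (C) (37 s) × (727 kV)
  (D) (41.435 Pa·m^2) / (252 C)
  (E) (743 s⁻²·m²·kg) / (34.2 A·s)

(E)

Reference: W·A⁻¹ = J·s⁻¹·A⁻¹ = kg·m²·s⁻³·A⁻¹.
Each option:
  (A) [kg·m²·s⁻²] / [s] = kg·m²·s⁻³
  (B) [s] / [kg⁻¹·m⁻²·s⁴·A²] = kg·m²·s⁻³·A⁻²
  (C) [s] · [kg·m²·s⁻³·A⁻¹] = kg·m²·s⁻²·A⁻¹
  (D) [kg·m·s⁻²] / [s·A] = kg·m·s⁻³·A⁻¹
  (E) [kg·m²·s⁻²] / [s·A] = kg·m²·s⁻³·A⁻¹  ← same
Only (E) matches kg·m²·s⁻³·A⁻¹.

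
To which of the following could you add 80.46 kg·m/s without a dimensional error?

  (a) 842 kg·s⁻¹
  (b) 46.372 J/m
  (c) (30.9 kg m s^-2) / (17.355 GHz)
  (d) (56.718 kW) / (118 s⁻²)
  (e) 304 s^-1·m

(c)

Reference: kg·m·s⁻¹.
Each option:
  (a) kg·s⁻¹
  (b) J·m⁻¹ = N·m·m⁻¹ = kg·m·s⁻²
  (c) [kg·m·s⁻²] / [s⁻¹] = kg·m·s⁻¹  ← same
  (d) [kg·m²·s⁻³] / [s⁻²] = kg·m²·s⁻¹
  (e) m·s⁻¹
Only (c) matches kg·m·s⁻¹.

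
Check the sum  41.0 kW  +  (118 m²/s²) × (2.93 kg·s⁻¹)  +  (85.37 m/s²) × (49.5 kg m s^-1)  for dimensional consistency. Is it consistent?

Yes

Dimensions:
  41.0 kW:  W = J·s⁻¹ = kg·m²·s⁻³
  (118 m²/s²) × (2.93 kg·s⁻¹):  [m²·s⁻²] · [kg·s⁻¹] = kg·m²·s⁻³
  (85.37 m/s²) × (49.5 kg m s^-1):  [m·s⁻²] · [kg·m·s⁻¹] = kg·m²·s⁻³
Every term reduces to kg·m²·s⁻³.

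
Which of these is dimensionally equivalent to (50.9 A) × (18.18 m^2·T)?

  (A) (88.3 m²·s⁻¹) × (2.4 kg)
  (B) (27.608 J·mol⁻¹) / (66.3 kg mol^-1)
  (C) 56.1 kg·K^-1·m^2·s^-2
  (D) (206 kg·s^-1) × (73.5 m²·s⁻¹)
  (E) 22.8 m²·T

(D)

Reference: [A] · [kg·m²·s⁻²·A⁻¹] = kg·m²·s⁻².
Each option:
  (A) [m²·s⁻¹] · [kg] = kg·m²·s⁻¹
  (B) [kg·m²·s⁻²·mol⁻¹] / [kg·mol⁻¹] = m²·s⁻²
  (C) kg·m²·s⁻²·K⁻¹
  (D) [kg·s⁻¹] · [m²·s⁻¹] = kg·m²·s⁻²  ← same
  (E) T·m² = Wb·m⁻²·m² = kg·m²·s⁻²·A⁻¹
Only (D) matches kg·m²·s⁻².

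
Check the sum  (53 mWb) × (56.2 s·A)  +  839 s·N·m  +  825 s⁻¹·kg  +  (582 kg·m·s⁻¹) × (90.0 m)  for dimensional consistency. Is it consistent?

Expand each in SI base units:
  (53 mWb) × (56.2 s·A):  [kg·m²·s⁻²·A⁻¹] · [s·A] = kg·m²·s⁻¹
  839 s·N·m:  N·m·s = kg·m·s⁻²·m·s = kg·m²·s⁻¹
  825 s⁻¹·kg:  kg·s⁻¹
  (582 kg·m·s⁻¹) × (90.0 m):  [kg·m·s⁻¹] · [m] = kg·m²·s⁻¹
The terms do not share a single dimension (kg·m²·s⁻¹ vs kg·s⁻¹).

No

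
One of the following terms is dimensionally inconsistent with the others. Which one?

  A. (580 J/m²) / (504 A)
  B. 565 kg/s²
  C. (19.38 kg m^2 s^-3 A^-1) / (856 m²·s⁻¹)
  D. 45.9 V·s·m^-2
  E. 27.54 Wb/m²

B.

Reduce each to base SI dimensions:
  A. [kg·s⁻²] / [A] = kg·s⁻²·A⁻¹
  B. kg·s⁻²
  C. [kg·m²·s⁻³·A⁻¹] / [m²·s⁻¹] = kg·s⁻²·A⁻¹
  D. V·s·m⁻² = J·C⁻¹·s·m⁻² = kg·s⁻²·A⁻¹
  E. Wb·m⁻² = V·s·m⁻² = kg·s⁻²·A⁻¹
All reduce to kg·s⁻²·A⁻¹ except B., which is kg·s⁻².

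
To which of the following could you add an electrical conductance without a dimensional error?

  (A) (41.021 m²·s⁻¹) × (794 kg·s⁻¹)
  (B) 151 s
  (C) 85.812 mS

Reference: [electrical conductance] = kg⁻¹·m⁻²·s³·A².
Each option:
  (A) [m²·s⁻¹] · [kg·s⁻¹] = kg·m²·s⁻²
  (B) s
  (C) S = Ω⁻¹ = kg⁻¹·m⁻²·s³·A²  ← same
Only (C) matches kg⁻¹·m⁻²·s³·A².

(C)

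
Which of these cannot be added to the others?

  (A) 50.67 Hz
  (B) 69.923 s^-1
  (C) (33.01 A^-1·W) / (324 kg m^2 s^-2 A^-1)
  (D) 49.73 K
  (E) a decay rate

(D)

Reduce each to base SI dimensions:
  (A) Hz = s⁻¹
  (B) s⁻¹
  (C) [kg·m²·s⁻³·A⁻¹] / [kg·m²·s⁻²·A⁻¹] = s⁻¹
  (D) K
  (E) [decay rate] = s⁻¹
All reduce to s⁻¹ except (D), which is K.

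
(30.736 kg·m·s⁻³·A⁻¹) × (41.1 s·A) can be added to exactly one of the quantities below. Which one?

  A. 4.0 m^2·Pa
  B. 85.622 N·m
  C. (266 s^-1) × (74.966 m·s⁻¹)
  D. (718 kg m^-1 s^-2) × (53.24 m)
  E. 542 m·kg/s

A.

Reference: [kg·m·s⁻³·A⁻¹] · [s·A] = kg·m·s⁻².
Each option:
  A. Pa·m² = N·m⁻²·m² = kg·m·s⁻²  ← same
  B. N·m = kg·m·s⁻²·m = kg·m²·s⁻²
  C. [s⁻¹] · [m·s⁻¹] = m·s⁻²
  D. [kg·m⁻¹·s⁻²] · [m] = kg·s⁻²
  E. kg·m·s⁻¹
Only A. matches kg·m·s⁻².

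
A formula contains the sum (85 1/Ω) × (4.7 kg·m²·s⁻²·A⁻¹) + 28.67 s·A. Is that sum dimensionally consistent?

Yes

Dimensions:
  (85 1/Ω) × (4.7 kg·m²·s⁻²·A⁻¹):  [kg⁻¹·m⁻²·s³·A²] · [kg·m²·s⁻²·A⁻¹] = s·A
  28.67 s·A:  A·s = s·A
Both are s·A, so they have the same dimensions and can be added.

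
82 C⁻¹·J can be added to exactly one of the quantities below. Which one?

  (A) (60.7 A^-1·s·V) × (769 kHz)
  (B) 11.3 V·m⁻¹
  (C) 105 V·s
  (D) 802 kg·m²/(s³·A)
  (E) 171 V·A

Reference: J·C⁻¹ = N·m·(s·A)⁻¹ = kg·m²·s⁻³·A⁻¹.
Each option:
  (A) [kg·m²·s⁻²·A⁻²] · [s⁻¹] = kg·m²·s⁻³·A⁻²
  (B) V·m⁻¹ = J·C⁻¹·m⁻¹ = kg·m·s⁻³·A⁻¹
  (C) V·s = J·C⁻¹·s = kg·m²·s⁻²·A⁻¹
  (D) kg·m²·s⁻³·A⁻¹  ← same
  (E) V·A = J·C⁻¹·A = kg·m²·s⁻³
Only (D) matches kg·m²·s⁻³·A⁻¹.

(D)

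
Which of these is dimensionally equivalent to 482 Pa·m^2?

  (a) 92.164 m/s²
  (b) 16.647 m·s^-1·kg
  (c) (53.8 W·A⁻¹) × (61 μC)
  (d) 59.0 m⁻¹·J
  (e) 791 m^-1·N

(d)

Reference: Pa·m² = N·m⁻²·m² = kg·m·s⁻².
Each option:
  (a) m·s⁻²
  (b) kg·m·s⁻¹
  (c) [kg·m²·s⁻³·A⁻¹] · [s·A] = kg·m²·s⁻²
  (d) J·m⁻¹ = N·m·m⁻¹ = kg·m·s⁻²  ← same
  (e) N·m⁻¹ = kg·m·s⁻²·m⁻¹ = kg·s⁻²
Only (d) matches kg·m·s⁻².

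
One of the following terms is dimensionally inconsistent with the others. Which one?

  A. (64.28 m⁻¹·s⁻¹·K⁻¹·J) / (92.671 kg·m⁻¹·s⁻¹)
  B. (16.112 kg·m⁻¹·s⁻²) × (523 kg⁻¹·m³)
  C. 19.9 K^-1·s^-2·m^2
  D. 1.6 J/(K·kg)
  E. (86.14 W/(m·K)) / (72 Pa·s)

B.

Work out the base dimensions of each:
  A. [kg·m·s⁻³·K⁻¹] / [kg·m⁻¹·s⁻¹] = m²·s⁻²·K⁻¹
  B. [kg·m⁻¹·s⁻²] · [kg⁻¹·m³] = m²·s⁻²
  C. m²·s⁻²·K⁻¹
  D. J·kg⁻¹·K⁻¹ = N·m·kg⁻¹·K⁻¹ = m²·s⁻²·K⁻¹
  E. [kg·m·s⁻³·K⁻¹] / [kg·m⁻¹·s⁻¹] = m²·s⁻²·K⁻¹
All reduce to m²·s⁻²·K⁻¹ except B., which is m²·s⁻².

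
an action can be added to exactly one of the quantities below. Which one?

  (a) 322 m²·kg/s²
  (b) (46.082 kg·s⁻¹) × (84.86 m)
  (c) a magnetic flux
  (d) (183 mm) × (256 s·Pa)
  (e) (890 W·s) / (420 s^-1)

Reference: [action] = kg·m²·s⁻¹.
Each option:
  (a) kg·m²·s⁻²
  (b) [kg·s⁻¹] · [m] = kg·m·s⁻¹
  (c) [magnetic flux] = kg·m²·s⁻²·A⁻¹
  (d) [m] · [kg·m⁻¹·s⁻¹] = kg·s⁻¹
  (e) [kg·m²·s⁻²] / [s⁻¹] = kg·m²·s⁻¹  ← same
Only (e) matches kg·m²·s⁻¹.

(e)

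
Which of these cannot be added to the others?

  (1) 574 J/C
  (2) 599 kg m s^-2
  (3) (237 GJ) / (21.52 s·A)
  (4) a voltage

(2)

Work out the base dimensions of each:
  (1) J·C⁻¹ = N·m·(s·A)⁻¹ = kg·m²·s⁻³·A⁻¹
  (2) kg·m·s⁻²
  (3) [kg·m²·s⁻²] / [s·A] = kg·m²·s⁻³·A⁻¹
  (4) [voltage] = kg·m²·s⁻³·A⁻¹
All reduce to kg·m²·s⁻³·A⁻¹ except (2), which is kg·m·s⁻².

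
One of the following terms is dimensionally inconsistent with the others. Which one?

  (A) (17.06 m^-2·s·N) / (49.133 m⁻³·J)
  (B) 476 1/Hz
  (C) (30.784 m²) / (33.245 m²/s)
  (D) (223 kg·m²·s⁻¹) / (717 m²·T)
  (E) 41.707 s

(D)

Work out the base dimensions of each:
  (A) [kg·m⁻¹·s⁻¹] / [kg·m⁻¹·s⁻²] = s
  (B) Hz⁻¹ = (s⁻¹)⁻¹ = s
  (C) [m²] / [m²·s⁻¹] = s
  (D) [kg·m²·s⁻¹] / [kg·m²·s⁻²·A⁻¹] = s·A
  (E) s
All reduce to s except (D), which is s·A.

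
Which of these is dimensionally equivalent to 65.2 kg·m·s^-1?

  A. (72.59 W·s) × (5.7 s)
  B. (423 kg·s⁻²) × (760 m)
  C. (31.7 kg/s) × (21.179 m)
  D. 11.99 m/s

Reference: kg·m·s⁻¹.
Each option:
  A. [kg·m²·s⁻²] · [s] = kg·m²·s⁻¹
  B. [kg·s⁻²] · [m] = kg·m·s⁻²
  C. [kg·s⁻¹] · [m] = kg·m·s⁻¹  ← same
  D. m·s⁻¹
Only C. matches kg·m·s⁻¹.

C.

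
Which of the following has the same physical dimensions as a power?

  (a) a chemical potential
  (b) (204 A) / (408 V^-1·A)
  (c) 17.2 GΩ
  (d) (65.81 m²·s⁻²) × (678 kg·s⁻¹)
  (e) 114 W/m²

Reference: [power] = kg·m²·s⁻³.
Each option:
  (a) [chemical potential] = kg·m²·s⁻²·mol⁻¹
  (b) [A] / [kg⁻¹·m⁻²·s³·A²] = kg·m²·s⁻³·A⁻¹
  (c) Ω = V·A⁻¹ = kg·m²·s⁻³·A⁻²
  (d) [m²·s⁻²] · [kg·s⁻¹] = kg·m²·s⁻³  ← same
  (e) W·m⁻² = J·s⁻¹·m⁻² = kg·s⁻³
Only (d) matches kg·m²·s⁻³.

(d)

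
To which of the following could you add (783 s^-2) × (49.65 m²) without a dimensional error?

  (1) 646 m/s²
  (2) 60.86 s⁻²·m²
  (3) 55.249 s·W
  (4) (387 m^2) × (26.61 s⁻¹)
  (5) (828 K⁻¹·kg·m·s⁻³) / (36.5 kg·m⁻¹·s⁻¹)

Reference: [s⁻²] · [m²] = m²·s⁻².
Each option:
  (1) m·s⁻²
  (2) m²·s⁻²  ← same
  (3) W·s = J·s⁻¹·s = kg·m²·s⁻²
  (4) [m²] · [s⁻¹] = m²·s⁻¹
  (5) [kg·m·s⁻³·K⁻¹] / [kg·m⁻¹·s⁻¹] = m²·s⁻²·K⁻¹
Only (2) matches m²·s⁻².

(2)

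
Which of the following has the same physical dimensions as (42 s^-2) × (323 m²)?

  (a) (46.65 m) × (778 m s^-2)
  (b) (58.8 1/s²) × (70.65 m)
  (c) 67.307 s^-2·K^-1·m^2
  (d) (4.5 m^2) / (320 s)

Reference: [s⁻²] · [m²] = m²·s⁻².
Each option:
  (a) [m] · [m·s⁻²] = m²·s⁻²  ← same
  (b) [s⁻²] · [m] = m·s⁻²
  (c) m²·s⁻²·K⁻¹
  (d) [m²] / [s] = m²·s⁻¹
Only (a) matches m²·s⁻².

(a)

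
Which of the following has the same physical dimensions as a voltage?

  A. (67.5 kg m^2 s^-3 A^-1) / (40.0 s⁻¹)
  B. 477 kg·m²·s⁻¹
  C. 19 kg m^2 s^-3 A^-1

C.

Reference: [voltage] = kg·m²·s⁻³·A⁻¹.
Each option:
  A. [kg·m²·s⁻³·A⁻¹] / [s⁻¹] = kg·m²·s⁻²·A⁻¹
  B. kg·m²·s⁻¹
  C. kg·m²·s⁻³·A⁻¹  ← same
Only C. matches kg·m²·s⁻³·A⁻¹.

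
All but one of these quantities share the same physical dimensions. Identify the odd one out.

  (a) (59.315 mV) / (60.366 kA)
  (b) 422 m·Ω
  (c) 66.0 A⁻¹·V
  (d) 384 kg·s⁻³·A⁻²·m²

(b)

Dimensions:
  (a) [kg·m²·s⁻³·A⁻¹] / [A] = kg·m²·s⁻³·A⁻²
  (b) Ω·m = V·A⁻¹·m = kg·m³·s⁻³·A⁻²
  (c) V·A⁻¹ = J·C⁻¹·A⁻¹ = kg·m²·s⁻³·A⁻²
  (d) kg·m²·s⁻³·A⁻²
All reduce to kg·m²·s⁻³·A⁻² except (b), which is kg·m³·s⁻³·A⁻².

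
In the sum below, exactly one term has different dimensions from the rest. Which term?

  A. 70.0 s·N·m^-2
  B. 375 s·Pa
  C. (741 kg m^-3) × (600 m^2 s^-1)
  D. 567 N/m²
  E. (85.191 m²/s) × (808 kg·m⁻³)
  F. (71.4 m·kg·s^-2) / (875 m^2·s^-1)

Expand each in SI base units:
  A. N·s·m⁻² = kg·m·s⁻²·s·m⁻² = kg·m⁻¹·s⁻¹
  B. Pa·s = N·m⁻²·s = kg·m⁻¹·s⁻¹
  C. [kg·m⁻³] · [m²·s⁻¹] = kg·m⁻¹·s⁻¹
  D. N·m⁻² = kg·m·s⁻²·m⁻² = kg·m⁻¹·s⁻²
  E. [m²·s⁻¹] · [kg·m⁻³] = kg·m⁻¹·s⁻¹
  F. [kg·m·s⁻²] / [m²·s⁻¹] = kg·m⁻¹·s⁻¹
All reduce to kg·m⁻¹·s⁻¹ except D., which is kg·m⁻¹·s⁻².

D.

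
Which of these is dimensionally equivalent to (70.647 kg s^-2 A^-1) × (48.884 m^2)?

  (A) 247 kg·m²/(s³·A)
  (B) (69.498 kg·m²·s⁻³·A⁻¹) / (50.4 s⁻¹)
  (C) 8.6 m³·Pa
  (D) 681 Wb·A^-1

(B)

Reference: [kg·s⁻²·A⁻¹] · [m²] = kg·m²·s⁻²·A⁻¹.
Each option:
  (A) kg·m²·s⁻³·A⁻¹
  (B) [kg·m²·s⁻³·A⁻¹] / [s⁻¹] = kg·m²·s⁻²·A⁻¹  ← same
  (C) Pa·m³ = N·m⁻²·m³ = kg·m²·s⁻²
  (D) Wb·A⁻¹ = V·s·A⁻¹ = kg·m²·s⁻²·A⁻²
Only (B) matches kg·m²·s⁻²·A⁻¹.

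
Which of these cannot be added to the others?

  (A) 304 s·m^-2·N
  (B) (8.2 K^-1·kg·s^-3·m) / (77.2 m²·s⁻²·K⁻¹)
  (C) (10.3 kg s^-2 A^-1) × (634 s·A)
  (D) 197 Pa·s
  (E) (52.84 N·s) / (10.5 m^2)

(C)

Dimensions:
  (A) N·s·m⁻² = kg·m·s⁻²·s·m⁻² = kg·m⁻¹·s⁻¹
  (B) [kg·m·s⁻³·K⁻¹] / [m²·s⁻²·K⁻¹] = kg·m⁻¹·s⁻¹
  (C) [kg·s⁻²·A⁻¹] · [s·A] = kg·s⁻¹
  (D) Pa·s = N·m⁻²·s = kg·m⁻¹·s⁻¹
  (E) [kg·m·s⁻¹] / [m²] = kg·m⁻¹·s⁻¹
All reduce to kg·m⁻¹·s⁻¹ except (C), which is kg·s⁻¹.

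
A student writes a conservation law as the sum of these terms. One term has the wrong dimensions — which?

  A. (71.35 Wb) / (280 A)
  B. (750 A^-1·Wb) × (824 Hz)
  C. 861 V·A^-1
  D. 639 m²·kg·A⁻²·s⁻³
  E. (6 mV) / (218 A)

Expand each in SI base units:
  A. [kg·m²·s⁻²·A⁻¹] / [A] = kg·m²·s⁻²·A⁻²
  B. [kg·m²·s⁻²·A⁻²] · [s⁻¹] = kg·m²·s⁻³·A⁻²
  C. V·A⁻¹ = J·C⁻¹·A⁻¹ = kg·m²·s⁻³·A⁻²
  D. kg·m²·s⁻³·A⁻²
  E. [kg·m²·s⁻³·A⁻¹] / [A] = kg·m²·s⁻³·A⁻²
All reduce to kg·m²·s⁻³·A⁻² except A., which is kg·m²·s⁻²·A⁻².

A.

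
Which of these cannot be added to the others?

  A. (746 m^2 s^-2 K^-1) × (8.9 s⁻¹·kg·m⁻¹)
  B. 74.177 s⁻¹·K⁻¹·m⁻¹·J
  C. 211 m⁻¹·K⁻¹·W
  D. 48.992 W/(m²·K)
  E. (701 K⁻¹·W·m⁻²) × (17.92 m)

D.

Expand each in SI base units:
  A. [m²·s⁻²·K⁻¹] · [kg·m⁻¹·s⁻¹] = kg·m·s⁻³·K⁻¹
  B. J·s⁻¹·m⁻¹·K⁻¹ = N·m·s⁻¹·m⁻¹·K⁻¹ = kg·m·s⁻³·K⁻¹
  C. W·m⁻¹·K⁻¹ = J·s⁻¹·m⁻¹·K⁻¹ = kg·m·s⁻³·K⁻¹
  D. W·m⁻²·K⁻¹ = J·s⁻¹·m⁻²·K⁻¹ = kg·s⁻³·K⁻¹
  E. [kg·s⁻³·K⁻¹] · [m] = kg·m·s⁻³·K⁻¹
All reduce to kg·m·s⁻³·K⁻¹ except D., which is kg·s⁻³·K⁻¹.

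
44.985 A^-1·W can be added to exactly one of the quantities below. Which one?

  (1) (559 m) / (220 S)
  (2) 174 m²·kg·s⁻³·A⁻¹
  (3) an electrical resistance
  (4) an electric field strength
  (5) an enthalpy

Reference: W·A⁻¹ = J·s⁻¹·A⁻¹ = kg·m²·s⁻³·A⁻¹.
Each option:
  (1) [m] / [kg⁻¹·m⁻²·s³·A²] = kg·m³·s⁻³·A⁻²
  (2) kg·m²·s⁻³·A⁻¹  ← same
  (3) [electrical resistance] = kg·m²·s⁻³·A⁻²
  (4) [electric field strength] = kg·m·s⁻³·A⁻¹
  (5) [enthalpy] = kg·m²·s⁻²
Only (2) matches kg·m²·s⁻³·A⁻¹.

(2)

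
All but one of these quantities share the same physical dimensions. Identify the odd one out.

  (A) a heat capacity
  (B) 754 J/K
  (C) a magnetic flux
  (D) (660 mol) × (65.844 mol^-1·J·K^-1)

(C)

Reduce each to base SI dimensions:
  (A) [heat capacity] = kg·m²·s⁻²·K⁻¹
  (B) J·K⁻¹ = N·m·K⁻¹ = kg·m²·s⁻²·K⁻¹
  (C) [magnetic flux] = kg·m²·s⁻²·A⁻¹
  (D) [mol] · [kg·m²·s⁻²·K⁻¹·mol⁻¹] = kg·m²·s⁻²·K⁻¹
All reduce to kg·m²·s⁻²·K⁻¹ except (C), which is kg·m²·s⁻²·A⁻¹.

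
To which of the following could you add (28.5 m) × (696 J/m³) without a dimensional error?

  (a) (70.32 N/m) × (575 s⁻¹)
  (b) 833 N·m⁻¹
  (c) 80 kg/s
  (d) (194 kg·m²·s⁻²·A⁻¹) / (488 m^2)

Reference: [m] · [kg·m⁻¹·s⁻²] = kg·s⁻².
Each option:
  (a) [kg·s⁻²] · [s⁻¹] = kg·s⁻³
  (b) N·m⁻¹ = kg·m·s⁻²·m⁻¹ = kg·s⁻²  ← same
  (c) kg·s⁻¹
  (d) [kg·m²·s⁻²·A⁻¹] / [m²] = kg·s⁻²·A⁻¹
Only (b) matches kg·s⁻².

(b)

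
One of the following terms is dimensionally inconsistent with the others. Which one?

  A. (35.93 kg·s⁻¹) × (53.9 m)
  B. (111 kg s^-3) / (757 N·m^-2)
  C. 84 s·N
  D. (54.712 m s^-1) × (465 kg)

B.

Reduce each to base SI dimensions:
  A. [kg·s⁻¹] · [m] = kg·m·s⁻¹
  B. [kg·s⁻³] / [kg·m⁻¹·s⁻²] = m·s⁻¹
  C. N·s = kg·m·s⁻²·s = kg·m·s⁻¹
  D. [m·s⁻¹] · [kg] = kg·m·s⁻¹
All reduce to kg·m·s⁻¹ except B., which is m·s⁻¹.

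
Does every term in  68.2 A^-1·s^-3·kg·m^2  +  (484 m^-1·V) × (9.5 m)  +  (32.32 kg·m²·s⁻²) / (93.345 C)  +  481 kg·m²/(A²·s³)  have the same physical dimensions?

No

Dimensions:
  68.2 A^-1·s^-3·kg·m^2:  kg·m²·s⁻³·A⁻¹
  (484 m^-1·V) × (9.5 m):  [kg·m·s⁻³·A⁻¹] · [m] = kg·m²·s⁻³·A⁻¹
  (32.32 kg·m²·s⁻²) / (93.345 C):  [kg·m²·s⁻²] / [s·A] = kg·m²·s⁻³·A⁻¹
  481 kg·m²/(A²·s³):  kg·m²·s⁻³·A⁻²
The terms do not share a single dimension (kg·m²·s⁻³·A⁻² vs kg·m²·s⁻³·A⁻¹).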